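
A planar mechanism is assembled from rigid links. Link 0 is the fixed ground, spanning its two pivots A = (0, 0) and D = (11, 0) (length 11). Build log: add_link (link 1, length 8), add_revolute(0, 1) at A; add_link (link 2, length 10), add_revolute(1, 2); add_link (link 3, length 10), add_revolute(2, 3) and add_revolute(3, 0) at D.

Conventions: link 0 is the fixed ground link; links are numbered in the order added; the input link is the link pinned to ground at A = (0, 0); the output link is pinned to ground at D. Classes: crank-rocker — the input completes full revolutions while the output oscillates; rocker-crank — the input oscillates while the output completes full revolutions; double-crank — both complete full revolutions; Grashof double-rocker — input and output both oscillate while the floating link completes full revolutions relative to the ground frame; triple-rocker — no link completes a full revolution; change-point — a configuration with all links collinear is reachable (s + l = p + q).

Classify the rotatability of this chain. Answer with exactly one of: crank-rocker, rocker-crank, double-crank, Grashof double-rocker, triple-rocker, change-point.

lengths: ground=11, input=8, coupler=10, output=10
sorted: s=8 (shortest), l=11 (longest), p+q=20
s + l = 19 vs p + q = 20
s + l < p + q (Grashof) with shortest = input link → crank-rocker

crank-rocker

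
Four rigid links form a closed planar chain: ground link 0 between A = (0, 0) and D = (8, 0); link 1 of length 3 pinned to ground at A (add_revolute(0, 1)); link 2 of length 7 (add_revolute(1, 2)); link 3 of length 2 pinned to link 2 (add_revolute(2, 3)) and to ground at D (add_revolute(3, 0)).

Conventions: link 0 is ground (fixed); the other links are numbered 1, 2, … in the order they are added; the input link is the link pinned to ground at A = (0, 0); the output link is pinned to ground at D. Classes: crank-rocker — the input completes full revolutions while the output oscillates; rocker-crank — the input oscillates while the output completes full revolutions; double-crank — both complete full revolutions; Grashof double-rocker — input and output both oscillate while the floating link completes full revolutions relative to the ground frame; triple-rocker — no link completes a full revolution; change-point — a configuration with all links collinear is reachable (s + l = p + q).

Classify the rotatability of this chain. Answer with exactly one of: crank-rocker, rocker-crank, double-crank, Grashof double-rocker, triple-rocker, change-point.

lengths: ground=8, input=3, coupler=7, output=2
sorted: s=2 (shortest), l=8 (longest), p+q=10
s + l = 10 vs p + q = 10
s + l = p + q → change-point (collinear configuration reachable)

change-point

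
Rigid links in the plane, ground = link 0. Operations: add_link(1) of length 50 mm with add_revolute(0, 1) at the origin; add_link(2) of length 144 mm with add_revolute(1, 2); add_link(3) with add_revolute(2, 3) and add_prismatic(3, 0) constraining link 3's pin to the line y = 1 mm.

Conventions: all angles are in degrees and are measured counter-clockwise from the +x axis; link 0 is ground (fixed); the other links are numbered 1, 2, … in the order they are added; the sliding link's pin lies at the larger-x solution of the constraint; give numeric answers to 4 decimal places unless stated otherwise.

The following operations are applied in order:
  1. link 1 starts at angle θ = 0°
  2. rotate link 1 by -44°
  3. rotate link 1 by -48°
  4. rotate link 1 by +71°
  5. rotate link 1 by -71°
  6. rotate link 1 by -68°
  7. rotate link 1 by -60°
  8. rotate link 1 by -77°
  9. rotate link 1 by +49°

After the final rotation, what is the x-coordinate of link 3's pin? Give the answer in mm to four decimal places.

geometry: r = 50 mm, L = 144 mm, e = 1 mm; θ starts at 0°
rotate link 1 by -44°: θ ← 0° -44° = -44°
rotate link 1 by -48°: θ ← -44° -48° = -92°
rotate link 1 by +71°: θ ← -92° +71° = -21°
rotate link 1 by -71°: θ ← -21° -71° = -92°
rotate link 1 by -68°: θ ← -92° -68° = -160°
rotate link 1 by -60°: θ ← -160° -60° = -220°
rotate link 1 by -77°: θ ← -220° -77° = -297°
rotate link 1 by +49°: θ ← -297° +49° = -248°
crank pin P = (r cos θ, r sin θ) = (-18.730330, 46.359193)
h = r sin θ − e = 46.359193 − 1 = 45.359193
x = r cos θ + √(L² − h²) = -18.730330 + 136.669469 = 117.939139

117.9391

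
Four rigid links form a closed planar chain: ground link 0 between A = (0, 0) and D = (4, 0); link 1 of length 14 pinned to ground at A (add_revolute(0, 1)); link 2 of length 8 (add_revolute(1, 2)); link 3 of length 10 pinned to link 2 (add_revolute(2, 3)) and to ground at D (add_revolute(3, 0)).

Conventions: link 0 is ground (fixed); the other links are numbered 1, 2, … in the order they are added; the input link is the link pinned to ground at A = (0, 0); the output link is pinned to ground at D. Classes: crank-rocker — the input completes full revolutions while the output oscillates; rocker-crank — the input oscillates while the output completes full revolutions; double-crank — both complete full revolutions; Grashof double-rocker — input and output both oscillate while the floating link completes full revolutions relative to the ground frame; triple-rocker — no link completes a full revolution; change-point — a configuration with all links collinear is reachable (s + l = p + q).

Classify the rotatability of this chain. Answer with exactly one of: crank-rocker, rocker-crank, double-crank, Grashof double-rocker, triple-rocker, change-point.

lengths: ground=4, input=14, coupler=8, output=10
sorted: s=4 (shortest), l=14 (longest), p+q=18
s + l = 18 vs p + q = 18
s + l = p + q → change-point (collinear configuration reachable)

change-point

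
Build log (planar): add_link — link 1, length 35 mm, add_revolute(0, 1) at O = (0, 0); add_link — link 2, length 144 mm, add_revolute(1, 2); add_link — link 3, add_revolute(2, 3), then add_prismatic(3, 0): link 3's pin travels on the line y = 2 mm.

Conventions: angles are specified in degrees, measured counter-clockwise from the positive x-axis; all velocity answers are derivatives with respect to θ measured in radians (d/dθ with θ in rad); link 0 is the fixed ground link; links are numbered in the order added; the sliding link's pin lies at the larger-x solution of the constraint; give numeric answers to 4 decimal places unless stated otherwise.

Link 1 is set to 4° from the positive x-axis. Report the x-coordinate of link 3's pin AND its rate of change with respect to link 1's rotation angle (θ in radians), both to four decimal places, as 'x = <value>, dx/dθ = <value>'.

geometry: r = 35 mm, L = 144 mm, e = 2 mm
crank pin P = (r cos θ, r sin θ) = (34.914742, 2.441477)
h = r sin θ − e = 2.441477 − 2 = 0.441477
x = r cos θ + √(L² − h²) = 34.914742 + 143.999323 = 178.914065
dx/dθ = −r sin θ − h·r cos θ/√(L² − h²) (θ in radians; h = 0.441477) = -2.548519

x = 178.9141, dx/dθ = -2.5485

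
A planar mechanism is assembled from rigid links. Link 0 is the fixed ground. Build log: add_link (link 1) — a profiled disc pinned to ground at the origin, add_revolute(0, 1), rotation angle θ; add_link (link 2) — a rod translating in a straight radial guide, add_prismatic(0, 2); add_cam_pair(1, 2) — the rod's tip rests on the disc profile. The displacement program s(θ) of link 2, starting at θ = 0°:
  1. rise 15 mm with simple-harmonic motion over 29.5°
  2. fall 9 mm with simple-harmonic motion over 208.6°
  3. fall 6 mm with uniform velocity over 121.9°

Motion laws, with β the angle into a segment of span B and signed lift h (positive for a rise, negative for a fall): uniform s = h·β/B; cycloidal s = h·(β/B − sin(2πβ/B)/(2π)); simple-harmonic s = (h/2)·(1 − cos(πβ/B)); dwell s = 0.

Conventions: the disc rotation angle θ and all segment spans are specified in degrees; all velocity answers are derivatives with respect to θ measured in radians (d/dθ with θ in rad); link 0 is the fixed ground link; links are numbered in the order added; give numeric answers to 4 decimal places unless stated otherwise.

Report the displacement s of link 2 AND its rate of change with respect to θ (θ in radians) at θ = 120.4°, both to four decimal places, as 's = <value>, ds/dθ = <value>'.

seg 1 [0°–29.5°] simple-harmonic, h=15: full span → s += 15 → s = 15.0000
seg 2 [29.5°–238.1°] simple-harmonic, h=-9: θ=120.4° here. β=90.9, B=208.6. -9/2·(1 − cos(π·0.4358)) = -3.5980 → s = 11.4020
velocity in seg [29.5°–238.1°] (simple-harmonic), θ in radians: β = 90.9° = 1.5865 rad, B = 208.6° = 3.6408 rad; ds/dθ = (πh/(2B)) sin(πβ/B) = (π·(-9)/(2·3.6408)) sin(π·0.4358) = -3.804226 mm/rad

s = 11.4020, ds/dθ = -3.8042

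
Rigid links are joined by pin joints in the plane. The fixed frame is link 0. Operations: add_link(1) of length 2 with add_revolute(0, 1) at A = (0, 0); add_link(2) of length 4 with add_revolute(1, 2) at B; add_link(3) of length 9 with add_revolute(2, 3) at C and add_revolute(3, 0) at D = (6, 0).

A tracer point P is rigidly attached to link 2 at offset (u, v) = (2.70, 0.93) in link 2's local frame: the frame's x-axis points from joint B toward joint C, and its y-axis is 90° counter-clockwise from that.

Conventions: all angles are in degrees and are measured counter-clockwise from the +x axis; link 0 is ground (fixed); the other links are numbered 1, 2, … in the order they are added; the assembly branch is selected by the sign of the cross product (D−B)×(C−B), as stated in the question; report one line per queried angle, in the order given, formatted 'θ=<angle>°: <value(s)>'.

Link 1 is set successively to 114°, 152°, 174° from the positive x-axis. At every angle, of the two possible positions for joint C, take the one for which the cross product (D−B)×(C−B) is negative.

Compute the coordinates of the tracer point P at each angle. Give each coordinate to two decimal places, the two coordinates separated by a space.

A=(0,0), D=(6.00,0)
θ=114°: B = A + 2.00·(cos114°, sin114°) = (-0.8135, 1.8271)
θ=114°: |BD| = 7.0542
θ=114°: circle(B,4.00) ∩ circle(D,9.00): a=-1.0801, h=3.8514
θ=114°:   candidates: C₊=(-0.8592,5.8268) cross=27.169; C₋=(-2.8543,-1.6131) cross=-27.169
θ=114°:   branch - wants cross < 0 → take C=(-2.8543,-1.6131) (cross=-27.169)
θ=114°: ex = (C−B)/|BC| = (-0.5102,-0.8601); ey = (0.8601,-0.5102)
θ=114°: P = B + 2.70·ex + 0.93·ey = (-1.3911,-0.9695)
θ=152°: B = A + 2.00·(cos152°, sin152°) = (-1.7659, 0.9389)
θ=152°: |BD| = 7.8225
θ=152°: circle(B,4.00) ∩ circle(D,9.00): a=-0.2435, h=3.9926
θ=152°:   candidates: C₊=(-1.5284,4.9319) cross=31.232; C₋=(-2.4869,-2.9955) cross=-31.232
θ=152°:   branch - wants cross < 0 → take C=(-2.4869,-2.9955) (cross=-31.232)
θ=152°: ex = (C−B)/|BC| = (-0.1802,-0.9836); ey = (0.9836,-0.1802)
θ=152°: P = B + 2.70·ex + 0.93·ey = (-1.3378,-1.8845)
θ=174°: B = A + 2.00·(cos174°, sin174°) = (-1.9890, 0.2091)
θ=174°: |BD| = 7.9918
θ=174°: circle(B,4.00) ∩ circle(D,9.00): a=-0.0708, h=3.9994
θ=174°:   candidates: C₊=(-1.9552,4.2089) cross=31.962; C₋=(-2.1644,-3.7871) cross=-31.962
θ=174°:   branch - wants cross < 0 → take C=(-2.1644,-3.7871) (cross=-31.962)
θ=174°: ex = (C−B)/|BC| = (-0.0438,-0.9990); ey = (0.9990,-0.0438)
θ=174°: P = B + 2.70·ex + 0.93·ey = (-1.1783,-2.5291)

θ=114°: -1.39 -0.97
θ=152°: -1.34 -1.88
θ=174°: -1.18 -2.53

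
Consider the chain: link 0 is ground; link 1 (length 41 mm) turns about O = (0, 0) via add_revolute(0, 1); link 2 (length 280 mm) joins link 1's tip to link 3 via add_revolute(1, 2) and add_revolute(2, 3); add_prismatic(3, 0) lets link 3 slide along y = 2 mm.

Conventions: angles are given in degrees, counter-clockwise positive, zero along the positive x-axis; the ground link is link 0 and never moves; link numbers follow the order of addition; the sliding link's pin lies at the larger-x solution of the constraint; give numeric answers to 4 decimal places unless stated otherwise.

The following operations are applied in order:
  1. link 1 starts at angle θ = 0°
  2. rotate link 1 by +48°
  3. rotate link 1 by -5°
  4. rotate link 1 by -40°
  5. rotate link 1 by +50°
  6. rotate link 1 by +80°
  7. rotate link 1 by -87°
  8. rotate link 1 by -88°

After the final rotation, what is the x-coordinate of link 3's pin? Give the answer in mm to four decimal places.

geometry: r = 41 mm, L = 280 mm, e = 2 mm; θ starts at 0°
rotate link 1 by +48°: θ ← 0° +48° = 48°
rotate link 1 by -5°: θ ← 48° -5° = 43°
rotate link 1 by -40°: θ ← 43° -40° = 3°
rotate link 1 by +50°: θ ← 3° +50° = 53°
rotate link 1 by +80°: θ ← 53° +80° = 133°
rotate link 1 by -87°: θ ← 133° -87° = 46°
rotate link 1 by -88°: θ ← 46° -88° = -42°
crank pin P = (r cos θ, r sin θ) = (30.468938, -27.434355)
h = r sin θ − e = -27.434355 − 2 = -29.434355
x = r cos θ + √(L² − h²) = 30.468938 + 278.448593 = 308.917531

308.9175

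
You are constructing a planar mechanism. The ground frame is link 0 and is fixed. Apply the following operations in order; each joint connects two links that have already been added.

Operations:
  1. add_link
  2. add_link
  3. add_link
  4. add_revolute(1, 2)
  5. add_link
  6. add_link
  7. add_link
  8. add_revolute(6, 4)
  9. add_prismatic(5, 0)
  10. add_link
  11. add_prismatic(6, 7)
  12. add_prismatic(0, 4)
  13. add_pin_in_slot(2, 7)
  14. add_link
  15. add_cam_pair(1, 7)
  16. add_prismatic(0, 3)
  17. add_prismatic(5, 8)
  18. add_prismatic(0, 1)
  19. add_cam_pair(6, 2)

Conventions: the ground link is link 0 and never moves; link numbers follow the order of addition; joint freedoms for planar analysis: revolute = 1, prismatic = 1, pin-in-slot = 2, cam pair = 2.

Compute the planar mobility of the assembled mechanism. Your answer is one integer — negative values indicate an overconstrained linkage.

L=1 J1=0 J2=0
add link → L=2 J1=0 J2=0
add link → L=3 J1=0 J2=0
add link → L=4 J1=0 J2=0
R@1,2 dof=1 J1 → L=4 J1=1 J2=0
add link → L=5 J1=1 J2=0
add link → L=6 J1=1 J2=0
add link → L=7 J1=1 J2=0
R@6,4 dof=1 J1 → L=7 J1=2 J2=0
P@5,0 dof=1 J1 → L=7 J1=3 J2=0
add link → L=8 J1=3 J2=0
P@6,7 dof=1 J1 → L=8 J1=4 J2=0
P@0,4 dof=1 J1 → L=8 J1=5 J2=0
PS@2,7 dof=2 J2 → L=8 J1=5 J2=1
add link → L=9 J1=5 J2=1
C@1,7 dof=2 J2 → L=9 J1=5 J2=2
P@0,3 dof=1 J1 → L=9 J1=6 J2=2
P@5,8 dof=1 J1 → L=9 J1=7 J2=2
P@0,1 dof=1 J1 → L=9 J1=8 J2=2
C@6,2 dof=2 J2 → L=9 J1=8 J2=3
M=3(L−1)−2J1−J2=3·8−2·8−3=5

M = 5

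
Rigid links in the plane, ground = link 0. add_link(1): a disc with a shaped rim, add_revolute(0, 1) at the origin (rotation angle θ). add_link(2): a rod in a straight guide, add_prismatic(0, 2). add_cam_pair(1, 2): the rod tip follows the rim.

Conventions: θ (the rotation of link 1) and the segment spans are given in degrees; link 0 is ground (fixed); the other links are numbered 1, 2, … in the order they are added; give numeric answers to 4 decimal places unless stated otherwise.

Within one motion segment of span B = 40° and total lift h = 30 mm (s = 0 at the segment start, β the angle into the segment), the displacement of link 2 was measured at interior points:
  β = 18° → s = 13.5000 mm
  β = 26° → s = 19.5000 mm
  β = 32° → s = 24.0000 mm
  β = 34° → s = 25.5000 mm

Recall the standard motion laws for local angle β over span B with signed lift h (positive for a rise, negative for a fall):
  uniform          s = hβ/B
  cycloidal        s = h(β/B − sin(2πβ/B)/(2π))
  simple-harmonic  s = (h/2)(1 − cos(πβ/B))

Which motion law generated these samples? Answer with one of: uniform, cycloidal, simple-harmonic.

candidates at β/B = r: uniform s = h·r (linear in β); cycloidal s = h·(r − sin(2πr)/(2π)); simple-harmonic s = (h/2)(1 − cos(πr))
β=18°: printed 13.5000 | uniform 13.5000, cycloidal 12.0246, simple-harmonic 12.6535
β=26°: printed 19.5000 | uniform 19.5000, cycloidal 23.3628, simple-harmonic 21.8099
β=32°: printed 24.0000 | uniform 24.0000, cycloidal 28.5410, simple-harmonic 27.1353
β=34°: printed 25.5000 | uniform 25.5000, cycloidal 29.3628, simple-harmonic 28.3651
only one law matches every sample → uniform

uniform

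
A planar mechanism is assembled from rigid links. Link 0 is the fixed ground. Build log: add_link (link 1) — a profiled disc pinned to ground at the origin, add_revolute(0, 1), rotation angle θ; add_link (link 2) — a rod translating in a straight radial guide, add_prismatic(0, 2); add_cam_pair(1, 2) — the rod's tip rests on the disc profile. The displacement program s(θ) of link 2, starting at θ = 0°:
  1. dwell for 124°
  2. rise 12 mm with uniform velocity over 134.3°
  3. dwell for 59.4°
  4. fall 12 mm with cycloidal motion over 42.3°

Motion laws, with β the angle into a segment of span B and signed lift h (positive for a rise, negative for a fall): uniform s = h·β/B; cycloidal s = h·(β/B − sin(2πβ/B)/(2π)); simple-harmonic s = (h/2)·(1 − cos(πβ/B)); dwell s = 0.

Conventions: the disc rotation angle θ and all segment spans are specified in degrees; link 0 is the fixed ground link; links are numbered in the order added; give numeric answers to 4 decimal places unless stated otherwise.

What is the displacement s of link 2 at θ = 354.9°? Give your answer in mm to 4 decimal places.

seg 1 [0°–124°] dwell: s stays 0.0000
seg 2 [124°–258.3°] uniform, h=12: full span → s += 12 → s = 12.0000
seg 3 [258.3°–317.7°] dwell: s stays 12.0000
seg 4 [317.7°–360°] cycloidal, h=-12: θ=354.9° here. β=37.2, B=42.3. -12·(0.8794 − sin(2π·0.8794)/(2π)) = -11.8655 → s = 0.1345

0.1345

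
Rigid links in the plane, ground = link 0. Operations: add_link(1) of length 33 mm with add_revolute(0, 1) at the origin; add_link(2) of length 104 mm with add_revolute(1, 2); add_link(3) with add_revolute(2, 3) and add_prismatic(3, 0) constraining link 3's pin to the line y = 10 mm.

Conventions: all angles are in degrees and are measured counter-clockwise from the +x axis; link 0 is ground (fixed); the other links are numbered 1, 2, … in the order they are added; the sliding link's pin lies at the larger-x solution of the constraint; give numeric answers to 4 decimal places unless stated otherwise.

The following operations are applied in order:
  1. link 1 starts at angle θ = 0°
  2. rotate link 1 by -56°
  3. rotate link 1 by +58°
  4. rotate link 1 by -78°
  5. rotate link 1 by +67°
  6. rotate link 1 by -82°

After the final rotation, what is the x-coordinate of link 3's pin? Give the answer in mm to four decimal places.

geometry: r = 33 mm, L = 104 mm, e = 10 mm; θ starts at 0°
rotate link 1 by -56°: θ ← 0° -56° = -56°
rotate link 1 by +58°: θ ← -56° +58° = 2°
rotate link 1 by -78°: θ ← 2° -78° = -76°
rotate link 1 by +67°: θ ← -76° +67° = -9°
rotate link 1 by -82°: θ ← -9° -82° = -91°
crank pin P = (r cos θ, r sin θ) = (-0.575929, -32.994974)
h = r sin θ − e = -32.994974 − 10 = -42.994974
x = r cos θ + √(L² − h²) = -0.575929 + 94.696527 = 94.120598

94.1206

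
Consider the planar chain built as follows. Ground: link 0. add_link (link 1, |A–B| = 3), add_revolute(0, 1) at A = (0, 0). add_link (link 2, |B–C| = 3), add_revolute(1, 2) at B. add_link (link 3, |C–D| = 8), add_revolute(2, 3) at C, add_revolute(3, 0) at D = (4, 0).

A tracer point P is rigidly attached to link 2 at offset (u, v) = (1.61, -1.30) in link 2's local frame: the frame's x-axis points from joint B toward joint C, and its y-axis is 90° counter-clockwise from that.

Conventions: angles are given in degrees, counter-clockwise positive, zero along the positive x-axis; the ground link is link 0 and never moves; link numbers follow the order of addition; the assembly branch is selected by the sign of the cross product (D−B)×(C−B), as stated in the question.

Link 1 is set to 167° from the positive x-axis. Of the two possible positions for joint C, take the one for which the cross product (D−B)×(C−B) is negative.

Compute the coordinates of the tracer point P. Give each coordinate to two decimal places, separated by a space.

A=(0,0), D=(4.00,0)
B = A + 3.00·(cos167°, sin167°) = (-2.9231, 0.6749)
|BD| = 6.9559
circle(B,3.00) ∩ circle(D,8.00): a=-0.4755, h=2.9621
  candidates: C₊=(-3.1090,3.6691) cross=20.604; C₋=(-3.6837,-2.2271) cross=-20.604
  branch - wants cross < 0 → take C=(-3.6837,-2.2271) (cross=-20.604)
ex = (C−B)/|BC| = (-0.2535,-0.9673); ey = (0.9673,-0.2535)
P = B + 1.61·ex + -1.30·ey = (-4.5888,-0.5529)

-4.59 -0.55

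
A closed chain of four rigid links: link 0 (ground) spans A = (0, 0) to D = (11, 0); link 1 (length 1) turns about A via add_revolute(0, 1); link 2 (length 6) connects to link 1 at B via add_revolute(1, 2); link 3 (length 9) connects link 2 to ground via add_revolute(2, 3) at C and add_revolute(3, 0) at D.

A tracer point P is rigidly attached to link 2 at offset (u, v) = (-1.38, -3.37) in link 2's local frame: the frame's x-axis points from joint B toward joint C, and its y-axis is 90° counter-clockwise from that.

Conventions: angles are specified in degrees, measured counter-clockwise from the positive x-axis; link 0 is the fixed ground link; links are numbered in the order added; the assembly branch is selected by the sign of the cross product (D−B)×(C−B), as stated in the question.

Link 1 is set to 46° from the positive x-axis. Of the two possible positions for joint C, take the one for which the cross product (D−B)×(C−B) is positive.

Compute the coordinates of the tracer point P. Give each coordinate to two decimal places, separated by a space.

A=(0,0), D=(11.00,0)
B = A + 1.00·(cos46°, sin46°) = (0.6947, 0.7193)
|BD| = 10.3304
circle(B,6.00) ∩ circle(D,9.00): a=2.9872, h=5.2035
  candidates: C₊=(4.0369,5.7022) cross=53.755; C₋=(3.3122,-4.6796) cross=-53.755
  branch + wants cross > 0 → take C=(4.0369,5.7022) (cross=53.755)
ex = (C−B)/|BC| = (0.5570,0.8305); ey = (-0.8305,0.5570)
P = B + -1.38·ex + -3.37·ey = (2.7247,-2.3040)

2.72 -2.30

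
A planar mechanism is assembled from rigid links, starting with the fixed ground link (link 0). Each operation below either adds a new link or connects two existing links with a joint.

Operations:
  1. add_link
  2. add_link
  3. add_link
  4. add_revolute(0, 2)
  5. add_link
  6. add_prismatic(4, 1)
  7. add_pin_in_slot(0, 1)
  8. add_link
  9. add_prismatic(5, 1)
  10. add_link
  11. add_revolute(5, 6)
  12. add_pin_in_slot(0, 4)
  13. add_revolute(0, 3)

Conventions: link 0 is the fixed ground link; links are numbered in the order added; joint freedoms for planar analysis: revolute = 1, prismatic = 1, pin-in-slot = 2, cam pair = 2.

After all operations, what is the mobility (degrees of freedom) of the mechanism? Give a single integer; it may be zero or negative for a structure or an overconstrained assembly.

ground; <1,0,0>
#1 <2,0,0>
#2 <3,0,0>
#3 <4,0,0>
R:0↔2 J1 <4,1,0>
#4 <5,1,0>
P:4↔1 J1 <5,2,0>
PS:0↔1 J2 <5,2,1>
#5 <6,2,1>
P:5↔1 J1 <6,3,1>
#6 <7,3,1>
R:5↔6 J1 <7,4,1>
PS:0↔4 J2 <7,4,2>
R:0↔3 J1 <7,5,2>
3×6 − 2×5 − 1×2 = 6

M = 6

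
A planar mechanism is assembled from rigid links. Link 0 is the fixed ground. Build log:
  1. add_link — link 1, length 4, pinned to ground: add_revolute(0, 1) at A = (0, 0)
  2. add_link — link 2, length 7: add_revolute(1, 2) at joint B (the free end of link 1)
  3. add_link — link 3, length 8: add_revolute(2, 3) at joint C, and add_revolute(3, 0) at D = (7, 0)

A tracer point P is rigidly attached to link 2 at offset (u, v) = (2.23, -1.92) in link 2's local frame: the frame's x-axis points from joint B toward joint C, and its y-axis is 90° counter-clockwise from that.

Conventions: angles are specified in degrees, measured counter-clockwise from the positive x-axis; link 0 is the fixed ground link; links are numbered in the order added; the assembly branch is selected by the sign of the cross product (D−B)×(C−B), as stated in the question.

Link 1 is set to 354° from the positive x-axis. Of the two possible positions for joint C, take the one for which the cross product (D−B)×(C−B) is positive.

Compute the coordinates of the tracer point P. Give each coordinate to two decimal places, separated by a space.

A=(0,0), D=(7.00,0)
B = A + 4.00·(cos354°, sin354°) = (3.9781, -0.4181)
|BD| = 3.0507
circle(B,7.00) ∩ circle(D,8.00): a=-0.9331, h=6.9375
  candidates: C₊=(2.1030,6.3261) cross=21.164; C₋=(4.0046,-7.4181) cross=-21.164
  branch + wants cross > 0 → take C=(2.1030,6.3261) (cross=21.164)
ex = (C−B)/|BC| = (-0.2679,0.9635); ey = (-0.9635,-0.2679)
P = B + 2.23·ex + -1.92·ey = (5.2306,2.2447)

5.23 2.24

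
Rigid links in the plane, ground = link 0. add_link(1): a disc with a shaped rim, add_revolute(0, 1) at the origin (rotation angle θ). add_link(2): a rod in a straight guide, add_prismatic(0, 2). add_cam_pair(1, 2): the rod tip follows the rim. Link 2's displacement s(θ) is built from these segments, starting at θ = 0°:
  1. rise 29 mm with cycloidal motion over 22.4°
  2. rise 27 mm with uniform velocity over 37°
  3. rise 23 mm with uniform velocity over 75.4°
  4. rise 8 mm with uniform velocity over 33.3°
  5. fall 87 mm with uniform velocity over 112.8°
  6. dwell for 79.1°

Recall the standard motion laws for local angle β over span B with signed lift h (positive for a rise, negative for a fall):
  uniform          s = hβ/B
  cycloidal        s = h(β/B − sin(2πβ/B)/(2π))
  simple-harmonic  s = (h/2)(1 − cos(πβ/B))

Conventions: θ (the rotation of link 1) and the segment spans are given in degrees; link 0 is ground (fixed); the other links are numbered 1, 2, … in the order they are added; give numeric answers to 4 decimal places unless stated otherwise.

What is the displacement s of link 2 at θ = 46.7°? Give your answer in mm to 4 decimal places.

segment 1 (0° to 22.4°, cycloidal, h = 29) is passed completely: s = 0.0000 + (29) = 29.0000
θ = 46.7° falls in segment 2 (22.4° to 59.4°, uniform, h = 27): β = 46.7 − 22.4 = 24.3°, B = 37°; Δs = 27·24.3/37 = 17.7324; s = 29.0000 + 17.7324 = 46.7324

46.7324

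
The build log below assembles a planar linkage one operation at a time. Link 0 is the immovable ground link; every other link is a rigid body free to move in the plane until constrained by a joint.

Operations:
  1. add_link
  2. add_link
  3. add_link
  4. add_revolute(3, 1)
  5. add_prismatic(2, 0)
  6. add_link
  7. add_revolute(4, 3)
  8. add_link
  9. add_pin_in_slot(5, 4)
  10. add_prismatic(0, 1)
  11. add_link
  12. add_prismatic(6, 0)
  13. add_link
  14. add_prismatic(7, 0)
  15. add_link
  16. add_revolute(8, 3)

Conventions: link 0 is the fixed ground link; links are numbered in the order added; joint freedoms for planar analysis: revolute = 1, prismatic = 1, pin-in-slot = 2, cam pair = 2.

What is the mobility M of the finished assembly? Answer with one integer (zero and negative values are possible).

link 0 = ground. State L|J1|J2 = 1|0|0
+link1  2|0|0
+link2  3|0|0
+link3  4|0|0
R(3,1) f=1→J1  4|1|0
P(2,0) f=1→J1  4|2|0
+link4  5|2|0
R(4,3) f=1→J1  5|3|0
+link5  6|3|0
PS(5,4) f=2→J2  6|3|1
P(0,1) f=1→J1  6|4|1
+link6  7|4|1
P(6,0) f=1→J1  7|5|1
+link7  8|5|1
P(7,0) f=1→J1  8|6|1
+link8  9|6|1
R(8,3) f=1→J1  9|7|1
M = 3(9−1)−2·7−1 = 24−14−1 = 9

M = 9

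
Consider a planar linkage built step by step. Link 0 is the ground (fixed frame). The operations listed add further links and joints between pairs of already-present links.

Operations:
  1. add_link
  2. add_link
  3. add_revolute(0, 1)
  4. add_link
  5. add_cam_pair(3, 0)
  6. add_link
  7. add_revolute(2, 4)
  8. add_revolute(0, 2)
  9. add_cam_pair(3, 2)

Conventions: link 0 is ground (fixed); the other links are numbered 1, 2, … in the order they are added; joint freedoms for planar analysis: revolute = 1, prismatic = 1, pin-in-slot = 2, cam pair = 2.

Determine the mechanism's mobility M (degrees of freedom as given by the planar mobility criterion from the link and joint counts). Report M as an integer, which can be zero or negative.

ground; <1,0,0>
#1 <2,0,0>
#2 <3,0,0>
R:0↔1 J1 <3,1,0>
#3 <4,1,0>
C:3↔0 J2 <4,1,1>
#4 <5,1,1>
R:2↔4 J1 <5,2,1>
R:0↔2 J1 <5,3,1>
C:3↔2 J2 <5,3,2>
3×4 − 2×3 − 1×2 = 4

M = 4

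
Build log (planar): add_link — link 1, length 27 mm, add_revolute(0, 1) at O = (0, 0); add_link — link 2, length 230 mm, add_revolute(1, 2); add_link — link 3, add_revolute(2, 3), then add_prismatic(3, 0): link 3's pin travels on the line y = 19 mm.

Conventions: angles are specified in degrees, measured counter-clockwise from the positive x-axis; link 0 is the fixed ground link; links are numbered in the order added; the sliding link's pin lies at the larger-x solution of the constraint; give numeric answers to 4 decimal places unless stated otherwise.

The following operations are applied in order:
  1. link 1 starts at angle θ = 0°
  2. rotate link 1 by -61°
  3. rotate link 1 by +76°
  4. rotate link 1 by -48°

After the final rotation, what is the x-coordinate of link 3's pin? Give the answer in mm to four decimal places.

geometry: r = 27 mm, L = 230 mm, e = 19 mm; θ starts at 0°
rotate link 1 by -61°: θ ← 0° -61° = -61°
rotate link 1 by +76°: θ ← -61° +76° = 15°
rotate link 1 by -48°: θ ← 15° -48° = -33°
crank pin P = (r cos θ, r sin θ) = (22.644105, -14.705254)
h = r sin θ − e = -14.705254 − 19 = -33.705254
x = r cos θ + √(L² − h²) = 22.644105 + 227.516935 = 250.161041

250.1610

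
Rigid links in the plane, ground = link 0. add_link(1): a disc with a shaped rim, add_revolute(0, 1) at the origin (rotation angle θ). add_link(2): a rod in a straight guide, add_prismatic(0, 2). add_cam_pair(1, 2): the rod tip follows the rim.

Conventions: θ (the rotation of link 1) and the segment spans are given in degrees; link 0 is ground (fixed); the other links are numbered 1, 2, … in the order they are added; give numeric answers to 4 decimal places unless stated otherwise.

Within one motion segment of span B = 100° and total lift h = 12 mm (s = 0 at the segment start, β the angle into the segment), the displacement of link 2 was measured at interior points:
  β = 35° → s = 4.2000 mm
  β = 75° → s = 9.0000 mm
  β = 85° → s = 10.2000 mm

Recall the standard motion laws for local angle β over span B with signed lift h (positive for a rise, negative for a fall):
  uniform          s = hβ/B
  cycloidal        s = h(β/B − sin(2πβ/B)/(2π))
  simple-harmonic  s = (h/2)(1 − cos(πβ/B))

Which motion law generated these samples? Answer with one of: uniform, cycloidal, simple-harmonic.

candidates at β/B = r: uniform s = h·r (linear in β); cycloidal s = h·(r − sin(2πr)/(2π)); simple-harmonic s = (h/2)(1 − cos(πr))
β=35°: printed 4.2000 | uniform 4.2000, cycloidal 2.6549, simple-harmonic 3.2761
β=75°: printed 9.0000 | uniform 9.0000, cycloidal 10.9099, simple-harmonic 10.2426
β=85°: printed 10.2000 | uniform 10.2000, cycloidal 11.7451, simple-harmonic 11.3460
only one law matches every sample → uniform

uniform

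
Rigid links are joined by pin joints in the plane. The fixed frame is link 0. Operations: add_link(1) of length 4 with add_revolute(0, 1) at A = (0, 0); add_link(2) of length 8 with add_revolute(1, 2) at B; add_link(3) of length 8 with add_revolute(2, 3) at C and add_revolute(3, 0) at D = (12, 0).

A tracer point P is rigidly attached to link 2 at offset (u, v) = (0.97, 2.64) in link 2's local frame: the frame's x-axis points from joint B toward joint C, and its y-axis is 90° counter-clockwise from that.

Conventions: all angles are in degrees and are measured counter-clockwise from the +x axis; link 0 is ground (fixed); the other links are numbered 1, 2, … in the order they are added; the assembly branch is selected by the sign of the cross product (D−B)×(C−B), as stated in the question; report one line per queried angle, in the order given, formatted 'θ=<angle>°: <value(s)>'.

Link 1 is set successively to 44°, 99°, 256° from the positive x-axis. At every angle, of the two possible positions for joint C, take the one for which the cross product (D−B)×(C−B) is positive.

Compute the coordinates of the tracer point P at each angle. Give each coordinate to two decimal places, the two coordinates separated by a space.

A=(0,0), D=(12.00,0)
θ=44°: B = A + 4.00·(cos44°, sin44°) = (2.8774, 2.7786)
θ=44°: |BD| = 9.5364
θ=44°: circle(B,8.00) ∩ circle(D,8.00): a=4.7682, h=6.4237
θ=44°:   candidates: C₊=(9.3104,7.5343) cross=61.259; C₋=(5.5670,-4.7557) cross=-61.259
θ=44°:   branch + wants cross > 0 → take C=(9.3104,7.5343) (cross=61.259)
θ=44°: ex = (C−B)/|BC| = (0.8041,0.5945); ey = (-0.5945,0.8041)
θ=44°: P = B + 0.97·ex + 2.64·ey = (2.0880,5.4782)
θ=99°: B = A + 4.00·(cos99°, sin99°) = (-0.6257, 3.9508)
θ=99°: |BD| = 13.2294
θ=99°: circle(B,8.00) ∩ circle(D,8.00): a=6.6147, h=4.4995
θ=99°:   candidates: C₊=(7.0308,6.2696) cross=59.526; C₋=(4.3434,-2.3188) cross=-59.526
θ=99°:   branch + wants cross > 0 → take C=(7.0308,6.2696) (cross=59.526)
θ=99°: ex = (C−B)/|BC| = (0.9571,0.2899); ey = (-0.2899,0.9571)
θ=99°: P = B + 0.97·ex + 2.64·ey = (-0.4626,6.7586)
θ=256°: B = A + 4.00·(cos256°, sin256°) = (-0.9677, -3.8812)
θ=256°: |BD| = 13.5360
θ=256°: circle(B,8.00) ∩ circle(D,8.00): a=6.7680, h=4.2654
θ=256°:   candidates: C₊=(4.2931,2.1457) cross=57.737; C₋=(6.7392,-6.0269) cross=-57.737
θ=256°:   branch + wants cross > 0 → take C=(4.2931,2.1457) (cross=57.737)
θ=256°: ex = (C−B)/|BC| = (0.6576,0.7534); ey = (-0.7534,0.6576)
θ=256°: P = B + 0.97·ex + 2.64·ey = (-2.3187,-1.4143)

θ=44°: 2.09 5.48
θ=99°: -0.46 6.76
θ=256°: -2.32 -1.41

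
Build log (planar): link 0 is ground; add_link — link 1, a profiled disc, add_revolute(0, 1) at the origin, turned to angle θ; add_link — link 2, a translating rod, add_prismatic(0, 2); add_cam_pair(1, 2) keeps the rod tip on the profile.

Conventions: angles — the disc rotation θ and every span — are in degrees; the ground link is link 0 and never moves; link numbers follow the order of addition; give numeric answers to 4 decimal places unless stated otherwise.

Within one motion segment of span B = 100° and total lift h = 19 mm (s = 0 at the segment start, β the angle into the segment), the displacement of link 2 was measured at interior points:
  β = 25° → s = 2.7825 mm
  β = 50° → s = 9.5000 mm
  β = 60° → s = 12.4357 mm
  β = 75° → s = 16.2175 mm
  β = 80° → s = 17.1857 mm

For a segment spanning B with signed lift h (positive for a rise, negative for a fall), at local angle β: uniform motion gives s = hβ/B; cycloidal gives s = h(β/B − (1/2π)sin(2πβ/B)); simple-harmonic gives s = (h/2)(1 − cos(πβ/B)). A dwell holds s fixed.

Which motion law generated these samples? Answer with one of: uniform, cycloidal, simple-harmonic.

candidates at β/B = r: uniform s = h·r (linear in β); cycloidal s = h·(r − sin(2πr)/(2π)); simple-harmonic s = (h/2)(1 − cos(πr))
β=25°: printed 2.7825 | uniform 4.7500, cycloidal 1.7261, simple-harmonic 2.7825
β=50°: printed 9.5000 | uniform 9.5000, cycloidal 9.5000, simple-harmonic 9.5000
β=60°: printed 12.4357 | uniform 11.4000, cycloidal 13.1774, simple-harmonic 12.4357
β=75°: printed 16.2175 | uniform 14.2500, cycloidal 17.2739, simple-harmonic 16.2175
β=80°: printed 17.1857 | uniform 15.2000, cycloidal 18.0759, simple-harmonic 17.1857
only one law matches every sample → simple-harmonic

simple-harmonic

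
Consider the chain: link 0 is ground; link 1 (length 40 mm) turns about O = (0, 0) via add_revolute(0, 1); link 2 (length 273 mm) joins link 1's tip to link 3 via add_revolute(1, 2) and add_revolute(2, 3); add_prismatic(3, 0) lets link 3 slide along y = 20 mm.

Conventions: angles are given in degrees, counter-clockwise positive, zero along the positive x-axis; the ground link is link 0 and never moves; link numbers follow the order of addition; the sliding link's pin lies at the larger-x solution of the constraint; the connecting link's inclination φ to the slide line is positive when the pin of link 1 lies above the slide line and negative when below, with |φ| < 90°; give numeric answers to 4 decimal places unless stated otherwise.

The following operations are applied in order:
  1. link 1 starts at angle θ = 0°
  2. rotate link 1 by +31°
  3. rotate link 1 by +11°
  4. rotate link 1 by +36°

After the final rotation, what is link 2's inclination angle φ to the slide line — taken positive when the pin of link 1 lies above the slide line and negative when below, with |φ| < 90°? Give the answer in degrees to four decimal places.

geometry: r = 40 mm, L = 273 mm, e = 20 mm; θ starts at 0°
rotate link 1 by +31°: θ ← 0° +31° = 31°
rotate link 1 by +11°: θ ← 31° +11° = 42°
rotate link 1 by +36°: θ ← 42° +36° = 78°
h = r sin θ − e = 39.125904 − 20 = 19.125904
sin φ = h / L = 19.125904 / 273 = 0.07005826
φ = arcsin(0.07005826) = 4.017333°

4.0173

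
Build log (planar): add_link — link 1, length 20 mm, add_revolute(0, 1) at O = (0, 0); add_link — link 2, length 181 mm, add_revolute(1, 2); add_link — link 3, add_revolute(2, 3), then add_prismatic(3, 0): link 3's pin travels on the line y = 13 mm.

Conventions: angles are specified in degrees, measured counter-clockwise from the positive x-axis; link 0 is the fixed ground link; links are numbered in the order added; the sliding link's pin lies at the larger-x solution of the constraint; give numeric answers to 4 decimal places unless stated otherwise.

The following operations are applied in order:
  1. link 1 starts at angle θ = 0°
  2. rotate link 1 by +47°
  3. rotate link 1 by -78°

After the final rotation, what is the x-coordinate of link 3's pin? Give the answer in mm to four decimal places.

geometry: r = 20 mm, L = 181 mm, e = 13 mm; θ starts at 0°
rotate link 1 by +47°: θ ← 0° +47° = 47°
rotate link 1 by -78°: θ ← 47° -78° = -31°
crank pin P = (r cos θ, r sin θ) = (17.143346, -10.300761)
h = r sin θ − e = -10.300761 − 13 = -23.300761
x = r cos θ + √(L² − h²) = 17.143346 + 179.493940 = 196.637286

196.6373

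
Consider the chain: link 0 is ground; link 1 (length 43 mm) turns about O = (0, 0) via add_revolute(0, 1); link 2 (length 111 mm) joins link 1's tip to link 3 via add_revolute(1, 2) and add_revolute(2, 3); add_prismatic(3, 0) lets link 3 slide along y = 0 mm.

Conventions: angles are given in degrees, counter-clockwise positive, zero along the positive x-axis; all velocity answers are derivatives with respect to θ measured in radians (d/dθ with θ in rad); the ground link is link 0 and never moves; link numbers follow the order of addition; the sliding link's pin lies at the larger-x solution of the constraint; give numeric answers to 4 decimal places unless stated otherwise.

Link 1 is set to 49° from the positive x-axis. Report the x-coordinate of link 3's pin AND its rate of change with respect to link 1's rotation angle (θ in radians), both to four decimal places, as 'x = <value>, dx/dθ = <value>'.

geometry: r = 43 mm, L = 111 mm, e = 0 mm
crank pin P = (r cos θ, r sin θ) = (28.210538, 32.452512)
h = r sin θ − e = 32.452512 − 0 = 32.452512
x = r cos θ + √(L² − h²) = 28.210538 + 106.150056 = 134.360595
dx/dθ = −r sin θ − h·r cos θ/√(L² − h²) (θ in radians; h = 32.452512) = -41.077122

x = 134.3606, dx/dθ = -41.0771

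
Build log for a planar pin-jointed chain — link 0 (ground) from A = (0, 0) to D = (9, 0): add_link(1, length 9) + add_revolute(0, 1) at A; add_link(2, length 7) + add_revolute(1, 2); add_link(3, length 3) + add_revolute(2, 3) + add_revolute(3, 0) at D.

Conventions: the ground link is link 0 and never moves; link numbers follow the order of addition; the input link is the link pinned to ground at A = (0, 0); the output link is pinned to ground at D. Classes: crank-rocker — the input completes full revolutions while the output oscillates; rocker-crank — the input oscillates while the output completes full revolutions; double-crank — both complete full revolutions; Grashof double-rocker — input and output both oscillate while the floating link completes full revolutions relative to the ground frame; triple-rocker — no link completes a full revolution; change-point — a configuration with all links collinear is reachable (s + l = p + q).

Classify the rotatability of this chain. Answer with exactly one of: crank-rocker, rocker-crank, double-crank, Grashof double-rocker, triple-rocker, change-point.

lengths: ground=9, input=9, coupler=7, output=3
sorted: s=3 (shortest), l=9 (longest), p+q=16
s + l = 12 vs p + q = 16
s + l < p + q (Grashof) with shortest = output link → rocker-crank

rocker-crank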